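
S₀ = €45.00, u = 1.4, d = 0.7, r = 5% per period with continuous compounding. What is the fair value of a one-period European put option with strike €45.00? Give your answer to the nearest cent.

€6.40

Risk-neutral probability p = (e^0.05 − 0.7)/(1.4 − 0.7) = 0.3513/0.7000 = 0.5018
Terminal stock prices: S_u = 63, S_d = 31.5
Terminal payoffs (K − S): max(-18, 0) = 0, max(13.5, 0) = 13.5
Node 0 (S = 45): V_0 = e^(−0.05)·[0.5018·0.0000 + 0.4982·13.5000] = 6.3975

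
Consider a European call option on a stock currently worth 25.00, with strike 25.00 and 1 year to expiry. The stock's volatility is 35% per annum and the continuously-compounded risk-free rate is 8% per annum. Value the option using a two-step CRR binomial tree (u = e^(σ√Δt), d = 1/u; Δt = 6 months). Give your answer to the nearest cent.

CRR parameters: u = e^(σ√Δt) = e^(0.35·√0.5) = 1.2808, d = 1/u = 0.7808
Per-period rate: rΔt = 0.08·0.5 = 0.04, so R = e^0.04 = 1.0408
Risk-neutral probability p = (e^0.04 − 0.7808)/(1.2808 − 0.7808) = 0.2601/0.5000 = 0.5201
Terminal stock prices: S_uu = 41.01, S_ud = 25, S_dd = 15.24
Terminal payoffs (S − K): max(16.01, 0) = 16.01, max(0, 0) = 0, max(-9.76, 0) = 0
Node u (S = 32.02): V_u = e^(−0.04)·[0.5201·16.0114 + 0.4799·0.0000] = 8.0003
Node d (S = 19.52): V_d = e^(−0.04)·[0.5201·0.0000 + 0.4799·0.0000] = 0.0000
Node 0 (S = 25): V_0 = e^(−0.04)·[0.5201·8.0003 + 0.4799·0.0000] = 3.9975

4.00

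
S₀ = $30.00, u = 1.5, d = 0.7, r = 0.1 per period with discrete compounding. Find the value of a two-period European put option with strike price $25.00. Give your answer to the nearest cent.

$2.13

Risk-neutral probability p = (1 + 0.1 − 0.7)/(1.5 − 0.7) = 0.4000/0.8000 = 0.5000
Terminal stock prices: S_uu = 67.5, S_ud = 31.5, S_dd = 14.7
Terminal payoffs (K − S): max(-42.5, 0) = 0, max(-6.5, 0) = 0, max(10.3, 0) = 10.3
Node u (S = 45): V_u = 1/1.1·[0.5000·0.0000 + 0.5000·0.0000] = 0.0000
Node d (S = 21): V_d = 1/1.1·[0.5000·0.0000 + 0.5000·10.3000] = 4.6818
Node 0 (S = 30): V_0 = 1/1.1·[0.5000·0.0000 + 0.5000·4.6818] = 2.1281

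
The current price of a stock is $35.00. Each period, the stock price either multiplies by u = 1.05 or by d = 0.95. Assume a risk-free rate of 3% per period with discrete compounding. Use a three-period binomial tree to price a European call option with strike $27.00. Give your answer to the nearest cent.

Risk-neutral probability p = (1 + 0.03 − 0.95)/(1.05 − 0.95) = 0.0800/0.1000 = 0.8000
Terminal stock prices: S_uuu = 40.52, S_uud = 36.66, S_udd = 33.17, S_ddd = 30.01
Terminal payoffs (S − K): max(13.52, 0) = 13.52, max(9.658, 0) = 9.658, max(6.167, 0) = 6.167, max(3.008, 0) = 3.008
Node uu (S = 38.59): V_uu = 1/1.03·[0.8000·13.5169 + 0.2000·9.6581] = 12.3739
Node ud (S = 34.91): V_ud = 1/1.03·[0.8000·9.6581 + 0.2000·6.1669] = 8.6989
Node dd (S = 31.59): V_dd = 1/1.03·[0.8000·6.1669 + 0.2000·3.0081] = 5.3739
Node u (S = 36.75): V_u = 1/1.03·[0.8000·12.3739 + 0.2000·8.6989] = 11.2999
Node d (S = 33.25): V_d = 1/1.03·[0.8000·8.6989 + 0.2000·5.3739] = 7.7999
Node 0 (S = 35): V_0 = 1/1.03·[0.8000·11.2999 + 0.2000·7.7999] = 10.2912

$10.29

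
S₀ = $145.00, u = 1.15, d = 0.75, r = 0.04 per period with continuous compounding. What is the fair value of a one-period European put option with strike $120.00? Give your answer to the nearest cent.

Risk-neutral probability p = (e^0.04 − 0.75)/(1.15 − 0.75) = 0.2908/0.4000 = 0.7270
Terminal stock prices: S_u = 166.8, S_d = 108.8
Terminal payoffs (K − S): max(-46.75, 0) = 0, max(11.25, 0) = 11.25
Node 0 (S = 145): V_0 = e^(−0.04)·[0.7270·0.0000 + 0.2730·11.2500] = 2.9505

$2.95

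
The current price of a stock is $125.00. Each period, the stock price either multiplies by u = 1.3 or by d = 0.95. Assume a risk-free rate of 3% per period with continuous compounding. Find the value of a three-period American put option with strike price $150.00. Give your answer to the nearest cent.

$25.00

Risk-neutral probability p = (e^0.03 − 0.95)/(1.3 − 0.95) = 0.0805/0.3500 = 0.2299
Terminal stock prices: S_uuu = 274.6, S_uud = 200.7, S_udd = 146.7, S_ddd = 107.2
Terminal payoffs (K − S): max(-124.6, 0) = 0, max(-50.69, 0) = 0, max(3.344, 0) = 3.344, max(42.83, 0) = 42.83
Node uu (S = 211.3): continuation = e^(−0.03)·[0.2299·0.0000 + 0.7701·0.0000] = 0.0000; exercise value = 0.0000 ≤ continuation, so V_uu = 0.0000
Node ud (S = 154.4): continuation = e^(−0.03)·[0.2299·0.0000 + 0.7701·3.3438] = 2.4990; exercise value = 0.0000 ≤ continuation, so V_ud = 2.4990
Node dd (S = 112.8): continuation = e^(−0.03)·[0.2299·3.3438 + 0.7701·42.8281] = 32.7543; exercise value = 37.1875 > continuation, so V_dd = 37.1875 (exercise)
Node u (S = 162.5): continuation = e^(−0.03)·[0.2299·0.0000 + 0.7701·2.4990] = 1.8677; exercise value = 0.0000 ≤ continuation, so V_u = 1.8677
Node d (S = 118.8): continuation = e^(−0.03)·[0.2299·2.4990 + 0.7701·37.1875] = 28.3503; exercise value = 31.2500 > continuation, so V_d = 31.2500 (exercise)
Node 0 (S = 125): continuation = e^(−0.03)·[0.2299·1.8677 + 0.7701·31.2500] = 23.7719; exercise value = 25.0000 > continuation, so V_0 = 25.0000 (exercise)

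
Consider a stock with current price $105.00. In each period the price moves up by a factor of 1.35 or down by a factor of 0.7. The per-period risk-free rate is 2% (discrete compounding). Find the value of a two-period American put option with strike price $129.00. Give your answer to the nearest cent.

Risk-neutral probability p = (1 + 0.02 − 0.7)/(1.35 − 0.7) = 0.3200/0.6500 = 0.4923
Terminal stock prices: S_uu = 191.4, S_ud = 99.22, S_dd = 51.45
Terminal payoffs (K − S): max(-62.36, 0) = 0, max(29.78, 0) = 29.78, max(77.55, 0) = 77.55
Node u (S = 141.8): continuation = 1/1.02·[0.4923·0.0000 + 0.5077·29.7750] = 14.8201; exercise value = 0.0000 ≤ continuation, so V_u = 14.8201
Node d (S = 73.5): continuation = 1/1.02·[0.4923·29.7750 + 0.5077·77.5500] = 52.9706; exercise value = 55.5000 > continuation, so V_d = 55.5000 (exercise)
Node 0 (S = 105): continuation = 1/1.02·[0.4923·14.8201 + 0.5077·55.5000] = 34.7774; exercise value = 24.0000 ≤ continuation, so V_0 = 34.7774

$34.78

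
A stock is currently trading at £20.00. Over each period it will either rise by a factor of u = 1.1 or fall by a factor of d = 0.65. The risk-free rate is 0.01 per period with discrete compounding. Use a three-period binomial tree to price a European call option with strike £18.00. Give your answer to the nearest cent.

£4.28

Risk-neutral probability p = (1 + 0.01 − 0.65)/(1.1 − 0.65) = 0.3600/0.4500 = 0.8000
Terminal stock prices: S_uuu = 26.62, S_uud = 15.73, S_udd = 9.295, S_ddd = 5.492
Terminal payoffs (S − K): max(8.62, 0) = 8.62, max(-2.27, 0) = 0, max(-8.705, 0) = 0, max(-12.51, 0) = 0
Node uu (S = 24.2): V_uu = 1/1.01·[0.8000·8.6200 + 0.2000·0.0000] = 6.8277
Node ud (S = 14.3): V_ud = 1/1.01·[0.8000·0.0000 + 0.2000·0.0000] = 0.0000
Node dd (S = 8.45): V_dd = 1/1.01·[0.8000·0.0000 + 0.2000·0.0000] = 0.0000
Node u (S = 22): V_u = 1/1.01·[0.8000·6.8277 + 0.2000·0.0000] = 5.4081
Node d (S = 13): V_d = 1/1.01·[0.8000·0.0000 + 0.2000·0.0000] = 0.0000
Node 0 (S = 20): V_0 = 1/1.01·[0.8000·5.4081 + 0.2000·0.0000] = 4.2836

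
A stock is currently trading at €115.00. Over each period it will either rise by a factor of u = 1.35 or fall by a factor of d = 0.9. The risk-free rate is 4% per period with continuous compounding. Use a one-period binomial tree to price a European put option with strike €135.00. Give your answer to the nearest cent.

€20.79

Risk-neutral probability p = (e^0.04 − 0.9)/(1.35 − 0.9) = 0.1408/0.4500 = 0.3129
Terminal stock prices: S_u = 155.2, S_d = 103.5
Terminal payoffs (K − S): max(-20.25, 0) = 0, max(31.5, 0) = 31.5
Node 0 (S = 115): V_0 = e^(−0.04)·[0.3129·0.0000 + 0.6871·31.5000] = 20.7946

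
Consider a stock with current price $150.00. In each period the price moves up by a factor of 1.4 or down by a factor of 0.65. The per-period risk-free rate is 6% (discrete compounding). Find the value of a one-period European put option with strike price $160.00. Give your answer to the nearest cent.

$26.73

Risk-neutral probability p = (1 + 0.06 − 0.65)/(1.4 − 0.65) = 0.4100/0.7500 = 0.5467
Terminal stock prices: S_u = 210, S_d = 97.5
Terminal payoffs (K − S): max(-50, 0) = 0, max(62.5, 0) = 62.5
Node 0 (S = 150): V_0 = 1/1.06·[0.5467·0.0000 + 0.4533·62.5000] = 26.7296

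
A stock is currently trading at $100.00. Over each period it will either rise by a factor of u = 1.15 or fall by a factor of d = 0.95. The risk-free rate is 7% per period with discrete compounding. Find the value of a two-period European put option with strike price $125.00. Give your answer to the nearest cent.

$11.46

Risk-neutral probability p = (1 + 0.07 − 0.95)/(1.15 − 0.95) = 0.1200/0.2000 = 0.6000
Terminal stock prices: S_uu = 132.2, S_ud = 109.2, S_dd = 90.25
Terminal payoffs (K − S): max(-7.25, 0) = 0, max(15.75, 0) = 15.75, max(34.75, 0) = 34.75
Node u (S = 115): V_u = 1/1.07·[0.6000·0.0000 + 0.4000·15.7500] = 5.8879
Node d (S = 95): V_d = 1/1.07·[0.6000·15.7500 + 0.4000·34.7500] = 21.8224
Node 0 (S = 100): V_0 = 1/1.07·[0.6000·5.8879 + 0.4000·21.8224] = 11.4595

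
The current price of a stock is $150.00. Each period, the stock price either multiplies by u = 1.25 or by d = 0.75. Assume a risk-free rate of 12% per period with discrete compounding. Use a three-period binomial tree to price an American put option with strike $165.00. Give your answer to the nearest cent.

$15.93

Risk-neutral probability p = (1 + 0.12 − 0.75)/(1.25 − 0.75) = 0.3700/0.5000 = 0.7400
Terminal stock prices: S_uuu = 293, S_uud = 175.8, S_udd = 105.5, S_ddd = 63.28
Terminal payoffs (K − S): max(-128, 0) = 0, max(-10.78, 0) = 0, max(59.53, 0) = 59.53, max(101.7, 0) = 101.7
Node uu (S = 234.4): continuation = 1/1.12·[0.7400·0.0000 + 0.2600·0.0000] = 0.0000; exercise value = 0.0000 ≤ continuation, so V_uu = 0.0000
Node ud (S = 140.6): continuation = 1/1.12·[0.7400·0.0000 + 0.2600·59.5312] = 13.8198; exercise value = 24.3750 > continuation, so V_ud = 24.3750 (exercise)
Node dd (S = 84.38): continuation = 1/1.12·[0.7400·59.5312 + 0.2600·101.7188] = 62.9464; exercise value = 80.6250 > continuation, so V_dd = 80.6250 (exercise)
Node u (S = 187.5): continuation = 1/1.12·[0.7400·0.0000 + 0.2600·24.3750] = 5.6585; exercise value = 0.0000 ≤ continuation, so V_u = 5.6585
Node d (S = 112.5): continuation = 1/1.12·[0.7400·24.3750 + 0.2600·80.6250] = 34.8214; exercise value = 52.5000 > continuation, so V_d = 52.5000 (exercise)
Node 0 (S = 150): continuation = 1/1.12·[0.7400·5.6585 + 0.2600·52.5000] = 15.9261; exercise value = 15.0000 ≤ continuation, so V_0 = 15.9261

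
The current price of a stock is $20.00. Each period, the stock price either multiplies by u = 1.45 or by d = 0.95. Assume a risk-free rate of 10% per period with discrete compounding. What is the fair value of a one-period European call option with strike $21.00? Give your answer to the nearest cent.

Risk-neutral probability p = (1 + 0.1 − 0.95)/(1.45 − 0.95) = 0.1500/0.5000 = 0.3000
Terminal stock prices: S_u = 29, S_d = 19
Terminal payoffs (S − K): max(8, 0) = 8, max(-2, 0) = 0
Node 0 (S = 20): V_0 = 1/1.1·[0.3000·8.0000 + 0.7000·0.0000] = 2.1818

$2.18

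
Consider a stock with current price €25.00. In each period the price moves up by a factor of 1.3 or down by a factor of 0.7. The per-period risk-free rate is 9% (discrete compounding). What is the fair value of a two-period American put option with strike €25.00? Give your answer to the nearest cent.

€2.84

Risk-neutral probability p = (1 + 0.09 − 0.7)/(1.3 − 0.7) = 0.3900/0.6000 = 0.6500
Terminal stock prices: S_uu = 42.25, S_ud = 22.75, S_dd = 12.25
Terminal payoffs (K − S): max(-17.25, 0) = 0, max(2.25, 0) = 2.25, max(12.75, 0) = 12.75
Node u (S = 32.5): continuation = 1/1.09·[0.6500·0.0000 + 0.3500·2.2500] = 0.7225; exercise value = 0.0000 ≤ continuation, so V_u = 0.7225
Node d (S = 17.5): continuation = 1/1.09·[0.6500·2.2500 + 0.3500·12.7500] = 5.4358; exercise value = 7.5000 > continuation, so V_d = 7.5000 (exercise)
Node 0 (S = 25): continuation = 1/1.09·[0.6500·0.7225 + 0.3500·7.5000] = 2.8391; exercise value = 0.0000 ≤ continuation, so V_0 = 2.8391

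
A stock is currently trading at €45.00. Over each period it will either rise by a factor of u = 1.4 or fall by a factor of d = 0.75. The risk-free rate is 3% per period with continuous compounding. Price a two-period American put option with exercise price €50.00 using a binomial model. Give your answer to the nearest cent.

Risk-neutral probability p = (e^0.03 − 0.75)/(1.4 − 0.75) = 0.2805/0.6500 = 0.4315
Terminal stock prices: S_uu = 88.2, S_ud = 47.25, S_dd = 25.31
Terminal payoffs (K − S): max(-38.2, 0) = 0, max(2.75, 0) = 2.75, max(24.69, 0) = 24.69
Node u (S = 63): continuation = e^(−0.03)·[0.4315·0.0000 + 0.5685·2.7500] = 1.5173; exercise value = 0.0000 ≤ continuation, so V_u = 1.5173
Node d (S = 33.75): continuation = e^(−0.03)·[0.4315·2.7500 + 0.5685·24.6875] = 14.7723; exercise value = 16.2500 > continuation, so V_d = 16.2500 (exercise)
Node 0 (S = 45): continuation = e^(−0.03)·[0.4315·1.5173 + 0.5685·16.2500] = 9.6009; exercise value = 5.0000 ≤ continuation, so V_0 = 9.6009

€9.60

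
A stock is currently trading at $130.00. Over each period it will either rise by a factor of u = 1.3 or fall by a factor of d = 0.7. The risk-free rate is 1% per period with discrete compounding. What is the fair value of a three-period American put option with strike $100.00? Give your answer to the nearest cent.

Risk-neutral probability p = (1 + 0.01 − 0.7)/(1.3 − 0.7) = 0.3100/0.6000 = 0.5167
Terminal stock prices: S_uuu = 285.6, S_uud = 153.8, S_udd = 82.81, S_ddd = 44.59
Terminal payoffs (K − S): max(-185.6, 0) = 0, max(-53.79, 0) = 0, max(17.19, 0) = 17.19, max(55.41, 0) = 55.41
Node uu (S = 219.7): continuation = 1/1.01·[0.5167·0.0000 + 0.4833·0.0000] = 0.0000; exercise value = 0.0000 ≤ continuation, so V_uu = 0.0000
Node ud (S = 118.3): continuation = 1/1.01·[0.5167·0.0000 + 0.4833·17.1900] = 8.2262; exercise value = 0.0000 ≤ continuation, so V_ud = 8.2262
Node dd (S = 63.7): continuation = 1/1.01·[0.5167·17.1900 + 0.4833·55.4100] = 35.3099; exercise value = 36.3000 > continuation, so V_dd = 36.3000 (exercise)
Node u (S = 169): continuation = 1/1.01·[0.5167·0.0000 + 0.4833·8.2262] = 3.9366; exercise value = 0.0000 ≤ continuation, so V_u = 3.9366
Node d (S = 91): continuation = 1/1.01·[0.5167·8.2262 + 0.4833·36.3000] = 21.5794; exercise value = 9.0000 ≤ continuation, so V_d = 21.5794
Node 0 (S = 130): continuation = 1/1.01·[0.5167·3.9366 + 0.4833·21.5794] = 12.3406; exercise value = 0.0000 ≤ continuation, so V_0 = 12.3406

$12.34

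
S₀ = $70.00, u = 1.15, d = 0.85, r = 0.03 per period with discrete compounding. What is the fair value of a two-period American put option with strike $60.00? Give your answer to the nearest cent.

$1.42

Risk-neutral probability p = (1 + 0.03 − 0.85)/(1.15 − 0.85) = 0.1800/0.3000 = 0.6000
Terminal stock prices: S_uu = 92.57, S_ud = 68.42, S_dd = 50.57
Terminal payoffs (K − S): max(-32.57, 0) = 0, max(-8.425, 0) = 0, max(9.425, 0) = 9.425
Node u (S = 80.5): continuation = 1/1.03·[0.6000·0.0000 + 0.4000·0.0000] = 0.0000; exercise value = 0.0000 ≤ continuation, so V_u = 0.0000
Node d (S = 59.5): continuation = 1/1.03·[0.6000·0.0000 + 0.4000·9.4250] = 3.6602; exercise value = 0.5000 ≤ continuation, so V_d = 3.6602
Node 0 (S = 70): continuation = 1/1.03·[0.6000·0.0000 + 0.4000·3.6602] = 1.4214; exercise value = 0.0000 ≤ continuation, so V_0 = 1.4214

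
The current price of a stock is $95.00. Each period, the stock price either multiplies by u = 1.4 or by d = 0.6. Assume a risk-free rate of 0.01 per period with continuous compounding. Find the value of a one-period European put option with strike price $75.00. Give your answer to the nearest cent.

$8.69

Risk-neutral probability p = (e^0.01 − 0.6)/(1.4 − 0.6) = 0.4101/0.8000 = 0.5126
Terminal stock prices: S_u = 133, S_d = 57
Terminal payoffs (K − S): max(-58, 0) = 0, max(18, 0) = 18
Node 0 (S = 95): V_0 = e^(−0.01)·[0.5126·0.0000 + 0.4874·18.0000] = 8.6866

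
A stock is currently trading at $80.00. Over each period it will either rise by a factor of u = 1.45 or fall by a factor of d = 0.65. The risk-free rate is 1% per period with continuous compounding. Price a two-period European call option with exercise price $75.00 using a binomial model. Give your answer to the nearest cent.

Risk-neutral probability p = (e^0.01 − 0.65)/(1.45 − 0.65) = 0.3601/0.8000 = 0.4501
Terminal stock prices: S_uu = 168.2, S_ud = 75.4, S_dd = 33.8
Terminal payoffs (S − K): max(93.2, 0) = 93.2, max(0.4, 0) = 0.4, max(-41.2, 0) = 0
Node u (S = 116): V_u = e^(−0.01)·[0.4501·93.2000 + 0.5499·0.4000] = 41.7463
Node d (S = 52): V_d = e^(−0.01)·[0.4501·0.4000 + 0.5499·0.0000] = 0.1782
Node 0 (S = 80): V_0 = e^(−0.01)·[0.4501·41.7463 + 0.5499·0.1782] = 18.6985

$18.70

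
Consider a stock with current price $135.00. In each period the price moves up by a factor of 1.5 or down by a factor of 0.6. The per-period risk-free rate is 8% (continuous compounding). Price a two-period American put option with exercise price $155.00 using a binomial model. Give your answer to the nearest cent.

$38.73

Risk-neutral probability p = (e^0.08 − 0.6)/(1.5 − 0.6) = 0.4833/0.9000 = 0.5370
Terminal stock prices: S_uu = 303.8, S_ud = 121.5, S_dd = 48.6
Terminal payoffs (K − S): max(-148.8, 0) = 0, max(33.5, 0) = 33.5, max(106.4, 0) = 106.4
Node u (S = 202.5): continuation = e^(−0.08)·[0.5370·0.0000 + 0.4630·33.5000] = 14.3184; exercise value = 0.0000 ≤ continuation, so V_u = 14.3184
Node d (S = 81): continuation = e^(−0.08)·[0.5370·33.5000 + 0.4630·106.4000] = 62.0830; exercise value = 74.0000 > continuation, so V_d = 74.0000 (exercise)
Node 0 (S = 135): continuation = e^(−0.08)·[0.5370·14.3184 + 0.4630·74.0000] = 38.7264; exercise value = 20.0000 ≤ continuation, so V_0 = 38.7264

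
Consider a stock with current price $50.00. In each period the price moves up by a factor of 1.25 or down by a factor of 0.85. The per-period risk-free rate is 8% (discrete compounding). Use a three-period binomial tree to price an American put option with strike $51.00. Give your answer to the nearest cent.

$3.83

Risk-neutral probability p = (1 + 0.08 − 0.85)/(1.25 − 0.85) = 0.2300/0.4000 = 0.5750
Terminal stock prices: S_uuu = 97.66, S_uud = 66.41, S_udd = 45.16, S_ddd = 30.71
Terminal payoffs (K − S): max(-46.66, 0) = 0, max(-15.41, 0) = 0, max(5.844, 0) = 5.844, max(20.29, 0) = 20.29
Node uu (S = 78.12): continuation = 1/1.08·[0.5750·0.0000 + 0.4250·0.0000] = 0.0000; exercise value = 0.0000 ≤ continuation, so V_uu = 0.0000
Node ud (S = 53.12): continuation = 1/1.08·[0.5750·0.0000 + 0.4250·5.8438] = 2.2996; exercise value = 0.0000 ≤ continuation, so V_ud = 2.2996
Node dd (S = 36.12): continuation = 1/1.08·[0.5750·5.8438 + 0.4250·20.2938] = 11.0972; exercise value = 14.8750 > continuation, so V_dd = 14.8750 (exercise)
Node u (S = 62.5): continuation = 1/1.08·[0.5750·0.0000 + 0.4250·2.2996] = 0.9049; exercise value = 0.0000 ≤ continuation, so V_u = 0.9049
Node d (S = 42.5): continuation = 1/1.08·[0.5750·2.2996 + 0.4250·14.8750] = 7.0779; exercise value = 8.5000 > continuation, so V_d = 8.5000 (exercise)
Node 0 (S = 50): continuation = 1/1.08·[0.5750·0.9049 + 0.4250·8.5000] = 3.8267; exercise value = 1.0000 ≤ continuation, so V_0 = 3.8267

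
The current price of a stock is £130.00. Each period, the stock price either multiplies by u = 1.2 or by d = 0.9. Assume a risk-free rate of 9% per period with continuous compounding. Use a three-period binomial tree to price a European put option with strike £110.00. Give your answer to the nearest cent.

£0.51

Risk-neutral probability p = (e^0.09 − 0.9)/(1.2 − 0.9) = 0.1942/0.3000 = 0.6472
Terminal stock prices: S_uuu = 224.6, S_uud = 168.5, S_udd = 126.4, S_ddd = 94.77
Terminal payoffs (K − S): max(-114.6, 0) = 0, max(-58.48, 0) = 0, max(-16.36, 0) = 0, max(15.23, 0) = 15.23
Node uu (S = 187.2): V_uu = e^(−0.09)·[0.6472·0.0000 + 0.3528·0.0000] = 0.0000
Node ud (S = 140.4): V_ud = e^(−0.09)·[0.6472·0.0000 + 0.3528·0.0000] = 0.0000
Node dd (S = 105.3): V_dd = e^(−0.09)·[0.6472·0.0000 + 0.3528·15.2300] = 4.9100
Node u (S = 156): V_u = e^(−0.09)·[0.6472·0.0000 + 0.3528·0.0000] = 0.0000
Node d (S = 117): V_d = e^(−0.09)·[0.6472·0.0000 + 0.3528·4.9100] = 1.5829
Node 0 (S = 130): V_0 = e^(−0.09)·[0.6472·0.0000 + 0.3528·1.5829] = 0.5103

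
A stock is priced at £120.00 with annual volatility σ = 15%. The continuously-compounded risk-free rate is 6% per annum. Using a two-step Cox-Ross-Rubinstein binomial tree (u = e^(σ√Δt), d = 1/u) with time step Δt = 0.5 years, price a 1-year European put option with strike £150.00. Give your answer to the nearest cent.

£21.26

CRR parameters: u = e^(σ√Δt) = e^(0.15·√0.5) = 1.1119, d = 1/u = 0.8994
Per-period rate: rΔt = 0.06·0.5 = 0.03, so R = e^0.03 = 1.0305
Risk-neutral probability p = (e^0.03 − 0.8994)/(1.1119 − 0.8994) = 0.1311/0.2125 = 0.6168
Terminal stock prices: S_uu = 148.4, S_ud = 120, S_dd = 97.06
Terminal payoffs (K − S): max(1.643, 0) = 1.643, max(30, 0) = 30, max(52.94, 0) = 52.94
Node u (S = 133.4): V_u = e^(−0.03)·[0.6168·1.6427 + 0.3832·30.0000] = 12.1394
Node d (S = 107.9): V_d = e^(−0.03)·[0.6168·30.0000 + 0.3832·52.9371] = 37.6430
Node 0 (S = 120): V_0 = e^(−0.03)·[0.6168·12.1394 + 0.3832·37.6430] = 21.2647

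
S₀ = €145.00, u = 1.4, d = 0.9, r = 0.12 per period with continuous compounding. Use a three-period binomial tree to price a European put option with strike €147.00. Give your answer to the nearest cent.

€4.66

Risk-neutral probability p = (e^0.12 − 0.9)/(1.4 − 0.9) = 0.2275/0.5000 = 0.4550
Terminal stock prices: S_uuu = 397.9, S_uud = 255.8, S_udd = 164.4, S_ddd = 105.7
Terminal payoffs (K − S): max(-250.9, 0) = 0, max(-108.8, 0) = 0, max(-17.43, 0) = 0, max(41.29, 0) = 41.29
Node uu (S = 284.2): V_uu = e^(−0.12)·[0.4550·0.0000 + 0.5450·0.0000] = 0.0000
Node ud (S = 182.7): V_ud = e^(−0.12)·[0.4550·0.0000 + 0.5450·0.0000] = 0.0000
Node dd (S = 117.5): V_dd = e^(−0.12)·[0.4550·0.0000 + 0.5450·41.2950] = 19.9611
Node u (S = 203): V_u = e^(−0.12)·[0.4550·0.0000 + 0.5450·0.0000] = 0.0000
Node d (S = 130.5): V_d = e^(−0.12)·[0.4550·0.0000 + 0.5450·19.9611] = 9.6487
Node 0 (S = 145): V_0 = e^(−0.12)·[0.4550·0.0000 + 0.5450·9.6487] = 4.6640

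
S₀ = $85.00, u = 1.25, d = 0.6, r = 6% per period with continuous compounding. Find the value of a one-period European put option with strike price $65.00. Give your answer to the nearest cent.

$3.82

Risk-neutral probability p = (e^0.06 − 0.6)/(1.25 − 0.6) = 0.4618/0.6500 = 0.7105
Terminal stock prices: S_u = 106.2, S_d = 51
Terminal payoffs (K − S): max(-41.25, 0) = 0, max(14, 0) = 14
Node 0 (S = 85): V_0 = e^(−0.06)·[0.7105·0.0000 + 0.2895·14.0000] = 3.8167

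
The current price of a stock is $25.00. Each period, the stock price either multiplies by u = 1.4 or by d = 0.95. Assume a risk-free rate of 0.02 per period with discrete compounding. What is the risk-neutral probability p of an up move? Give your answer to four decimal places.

p = 0.1556

Risk-neutral probability p = (1 + 0.02 − 0.95)/(1.4 − 0.95) = 0.0700/0.4500 = 0.1556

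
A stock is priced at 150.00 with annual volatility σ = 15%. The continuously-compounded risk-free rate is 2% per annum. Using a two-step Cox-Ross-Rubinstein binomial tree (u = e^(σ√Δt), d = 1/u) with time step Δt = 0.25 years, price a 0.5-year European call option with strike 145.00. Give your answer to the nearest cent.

CRR parameters: u = e^(σ√Δt) = e^(0.15·√0.25) = 1.0779, d = 1/u = 0.9277
Per-period rate: rΔt = 0.02·0.25 = 0.005, so R = e^0.005 = 1.0050
Risk-neutral probability p = (e^0.005 − 0.9277)/(1.0779 − 0.9277) = 0.0773/0.1501 = 0.5146
Terminal stock prices: S_uu = 174.3, S_ud = 150, S_dd = 129.1
Terminal payoffs (S − K): max(29.28, 0) = 29.28, max(5, 0) = 5, max(-15.89, 0) = 0
Node u (S = 161.7): V_u = e^(−0.005)·[0.5146·29.2751 + 0.4854·5.0000] = 17.4058
Node d (S = 139.2): V_d = e^(−0.005)·[0.5146·5.0000 + 0.4854·0.0000] = 2.5604
Node 0 (S = 150): V_0 = e^(−0.005)·[0.5146·17.4058 + 0.4854·2.5604] = 10.1496

10.15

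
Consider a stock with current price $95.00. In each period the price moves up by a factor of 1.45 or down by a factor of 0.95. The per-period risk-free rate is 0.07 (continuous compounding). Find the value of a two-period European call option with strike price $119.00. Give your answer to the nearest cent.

Risk-neutral probability p = (e^0.07 − 0.95)/(1.45 − 0.95) = 0.1225/0.5000 = 0.2450
Terminal stock prices: S_uu = 199.7, S_ud = 130.9, S_dd = 85.74
Terminal payoffs (S − K): max(80.74, 0) = 80.74, max(11.86, 0) = 11.86, max(-33.26, 0) = 0
Node u (S = 137.8): V_u = e^(−0.07)·[0.2450·80.7375 + 0.7550·11.8625] = 26.7951
Node d (S = 90.25): V_d = e^(−0.07)·[0.2450·11.8625 + 0.7550·0.0000] = 2.7100
Node 0 (S = 95): V_0 = e^(−0.07)·[0.2450·26.7951 + 0.7550·2.7100] = 8.0291

$8.03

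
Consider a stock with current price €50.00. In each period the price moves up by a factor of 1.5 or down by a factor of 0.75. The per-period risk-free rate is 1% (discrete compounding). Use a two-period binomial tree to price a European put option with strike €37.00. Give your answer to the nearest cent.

€3.71

Risk-neutral probability p = (1 + 0.01 − 0.75)/(1.5 − 0.75) = 0.2600/0.7500 = 0.3467
Terminal stock prices: S_uu = 112.5, S_ud = 56.25, S_dd = 28.12
Terminal payoffs (K − S): max(-75.5, 0) = 0, max(-19.25, 0) = 0, max(8.875, 0) = 8.875
Node u (S = 75): V_u = 1/1.01·[0.3467·0.0000 + 0.6533·0.0000] = 0.0000
Node d (S = 37.5): V_d = 1/1.01·[0.3467·0.0000 + 0.6533·8.8750] = 5.7409
Node 0 (S = 50): V_0 = 1/1.01·[0.3467·0.0000 + 0.6533·5.7409] = 3.7136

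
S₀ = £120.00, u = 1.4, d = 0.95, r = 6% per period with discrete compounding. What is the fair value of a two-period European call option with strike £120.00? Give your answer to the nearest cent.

£19.14

Risk-neutral probability p = (1 + 0.06 − 0.95)/(1.4 − 0.95) = 0.1100/0.4500 = 0.2444
Terminal stock prices: S_uu = 235.2, S_ud = 159.6, S_dd = 108.3
Terminal payoffs (S − K): max(115.2, 0) = 115.2, max(39.6, 0) = 39.6, max(-11.7, 0) = 0
Node u (S = 168): V_u = 1/1.06·[0.2444·115.2000 + 0.7556·39.6000] = 54.7925
Node d (S = 114): V_d = 1/1.06·[0.2444·39.6000 + 0.7556·0.0000] = 9.1321
Node 0 (S = 120): V_0 = 1/1.06·[0.2444·54.7925 + 0.7556·9.1321] = 19.1448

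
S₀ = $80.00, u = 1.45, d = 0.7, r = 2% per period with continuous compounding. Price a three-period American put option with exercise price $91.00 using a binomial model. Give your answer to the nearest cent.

$25.37

Risk-neutral probability p = (e^0.02 − 0.7)/(1.45 − 0.7) = 0.3202/0.7500 = 0.4269
Terminal stock prices: S_uuu = 243.9, S_uud = 117.7, S_udd = 56.84, S_ddd = 27.44
Terminal payoffs (K − S): max(-152.9, 0) = 0, max(-26.74, 0) = 0, max(34.16, 0) = 34.16, max(63.56, 0) = 63.56
Node uu (S = 168.2): continuation = e^(−0.02)·[0.4269·0.0000 + 0.5731·0.0000] = 0.0000; exercise value = 0.0000 ≤ continuation, so V_uu = 0.0000
Node ud (S = 81.2): continuation = e^(−0.02)·[0.4269·0.0000 + 0.5731·34.1600] = 19.1883; exercise value = 9.8000 ≤ continuation, so V_ud = 19.1883
Node dd (S = 39.2): continuation = e^(−0.02)·[0.4269·34.1600 + 0.5731·63.5600] = 49.9981; exercise value = 51.8000 > continuation, so V_dd = 51.8000 (exercise)
Node u (S = 116): continuation = e^(−0.02)·[0.4269·0.0000 + 0.5731·19.1883] = 10.7784; exercise value = 0.0000 ≤ continuation, so V_u = 10.7784
Node d (S = 56): continuation = e^(−0.02)·[0.4269·19.1883 + 0.5731·51.8000] = 37.1269; exercise value = 35.0000 ≤ continuation, so V_d = 37.1269
Node 0 (S = 80): continuation = e^(−0.02)·[0.4269·10.7784 + 0.5731·37.1269] = 25.3654; exercise value = 11.0000 ≤ continuation, so V_0 = 25.3654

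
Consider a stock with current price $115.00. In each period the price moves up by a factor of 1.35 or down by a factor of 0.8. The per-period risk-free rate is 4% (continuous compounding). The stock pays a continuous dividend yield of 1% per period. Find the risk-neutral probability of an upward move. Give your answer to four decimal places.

Per-period risk-free factor R = e^0.04 = 1.0408; dividend-adjusted growth = e^(0.04−0.01) = 1.0305.
Risk-neutral probability p = (1.0305 − 0.8)/(1.35 − 0.8) = 0.2305/0.5500 = 0.4190

p = 0.4190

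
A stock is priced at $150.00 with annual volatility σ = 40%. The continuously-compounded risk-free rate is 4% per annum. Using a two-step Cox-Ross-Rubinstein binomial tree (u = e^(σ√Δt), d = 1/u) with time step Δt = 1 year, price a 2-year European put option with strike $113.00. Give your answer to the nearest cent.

$12.69

CRR parameters: u = e^(σ√Δt) = e^(0.4·√1) = 1.4918, d = 1/u = 0.6703
Per-period rate: rΔt = 0.04·1 = 0.04, so R = e^0.04 = 1.0408
Risk-neutral probability p = (e^0.04 − 0.6703)/(1.4918 − 0.6703) = 0.3705/0.8215 = 0.4510
Terminal stock prices: S_uu = 333.8, S_ud = 150, S_dd = 67.4
Terminal payoffs (K − S): max(-220.8, 0) = 0, max(-37, 0) = 0, max(45.6, 0) = 45.6
Node u (S = 223.8): V_u = e^(−0.04)·[0.4510·0.0000 + 0.5490·0.0000] = 0.0000
Node d (S = 100.5): V_d = e^(−0.04)·[0.4510·0.0000 + 0.5490·45.6007] = 24.0536
Node 0 (S = 150): V_0 = e^(−0.04)·[0.4510·0.0000 + 0.5490·24.0536] = 12.6878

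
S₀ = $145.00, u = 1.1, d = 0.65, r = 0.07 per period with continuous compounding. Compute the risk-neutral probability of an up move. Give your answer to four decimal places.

p = 0.9389

Risk-neutral probability p = (e^0.07 − 0.65)/(1.1 − 0.65) = 0.4225/0.4500 = 0.9389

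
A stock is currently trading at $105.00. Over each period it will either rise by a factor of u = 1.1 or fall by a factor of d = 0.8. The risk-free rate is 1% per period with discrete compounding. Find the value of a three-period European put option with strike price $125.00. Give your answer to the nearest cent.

$21.24

Risk-neutral probability p = (1 + 0.01 − 0.8)/(1.1 − 0.8) = 0.2100/0.3000 = 0.7000
Terminal stock prices: S_uuu = 139.8, S_uud = 101.6, S_udd = 73.92, S_ddd = 53.76
Terminal payoffs (K − S): max(-14.76, 0) = 0, max(23.36, 0) = 23.36, max(51.08, 0) = 51.08, max(71.24, 0) = 71.24
Node uu (S = 127.1): V_uu = 1/1.01·[0.7000·0.0000 + 0.3000·23.3600] = 6.9386
Node ud (S = 92.4): V_ud = 1/1.01·[0.7000·23.3600 + 0.3000·51.0800] = 31.3624
Node dd (S = 67.2): V_dd = 1/1.01·[0.7000·51.0800 + 0.3000·71.2400] = 56.5624
Node u (S = 115.5): V_u = 1/1.01·[0.7000·6.9386 + 0.3000·31.3624] = 14.1245
Node d (S = 84): V_d = 1/1.01·[0.7000·31.3624 + 0.3000·56.5624] = 38.5370
Node 0 (S = 105): V_0 = 1/1.01·[0.7000·14.1245 + 0.3000·38.5370] = 21.2359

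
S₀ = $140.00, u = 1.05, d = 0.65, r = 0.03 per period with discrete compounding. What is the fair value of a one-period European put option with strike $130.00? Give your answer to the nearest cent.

Risk-neutral probability p = (1 + 0.03 − 0.65)/(1.05 − 0.65) = 0.3800/0.4000 = 0.9500
Terminal stock prices: S_u = 147, S_d = 91
Terminal payoffs (K − S): max(-17, 0) = 0, max(39, 0) = 39
Node 0 (S = 140): V_0 = 1/1.03·[0.9500·0.0000 + 0.0500·39.0000] = 1.8932

$1.89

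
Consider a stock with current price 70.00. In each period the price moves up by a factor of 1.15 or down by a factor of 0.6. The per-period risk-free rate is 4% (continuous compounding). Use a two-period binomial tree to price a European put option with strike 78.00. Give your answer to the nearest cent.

10.65

Risk-neutral probability p = (e^0.04 − 0.6)/(1.15 − 0.6) = 0.4408/0.5500 = 0.8015
Terminal stock prices: S_uu = 92.57, S_ud = 48.3, S_dd = 25.2
Terminal payoffs (K − S): max(-14.57, 0) = 0, max(29.7, 0) = 29.7, max(52.8, 0) = 52.8
Node u (S = 80.5): V_u = e^(−0.04)·[0.8015·0.0000 + 0.1985·29.7000] = 5.6650
Node d (S = 42): V_d = e^(−0.04)·[0.8015·29.7000 + 0.1985·52.8000] = 32.9416
Node 0 (S = 70): V_0 = e^(−0.04)·[0.8015·5.6650 + 0.1985·32.9416] = 10.6457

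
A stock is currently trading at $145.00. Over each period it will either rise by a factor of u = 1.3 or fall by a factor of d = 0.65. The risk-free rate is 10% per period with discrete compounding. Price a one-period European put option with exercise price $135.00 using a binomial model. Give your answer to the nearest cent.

$11.40

Risk-neutral probability p = (1 + 0.1 − 0.65)/(1.3 − 0.65) = 0.4500/0.6500 = 0.6923
Terminal stock prices: S_u = 188.5, S_d = 94.25
Terminal payoffs (K − S): max(-53.5, 0) = 0, max(40.75, 0) = 40.75
Node 0 (S = 145): V_0 = 1/1.1·[0.6923·0.0000 + 0.3077·40.7500] = 11.3986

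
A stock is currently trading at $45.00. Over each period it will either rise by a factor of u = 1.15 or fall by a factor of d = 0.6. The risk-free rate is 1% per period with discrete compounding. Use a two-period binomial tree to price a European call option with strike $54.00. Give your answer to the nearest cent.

Risk-neutral probability p = (1 + 0.01 − 0.6)/(1.15 − 0.6) = 0.4100/0.5500 = 0.7455
Terminal stock prices: S_uu = 59.51, S_ud = 31.05, S_dd = 16.2
Terminal payoffs (S − K): max(5.512, 0) = 5.512, max(-22.95, 0) = 0, max(-37.8, 0) = 0
Node u (S = 51.75): V_u = 1/1.01·[0.7455·5.5125 + 0.2545·0.0000] = 4.0686
Node d (S = 27): V_d = 1/1.01·[0.7455·0.0000 + 0.2545·0.0000] = 0.0000
Node 0 (S = 45): V_0 = 1/1.01·[0.7455·4.0686 + 0.2545·0.0000] = 3.0030

$3.00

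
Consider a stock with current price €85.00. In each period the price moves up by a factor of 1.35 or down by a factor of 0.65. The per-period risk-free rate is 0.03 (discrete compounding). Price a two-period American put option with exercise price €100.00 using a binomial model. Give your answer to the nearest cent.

Risk-neutral probability p = (1 + 0.03 − 0.65)/(1.35 − 0.65) = 0.3800/0.7000 = 0.5429
Terminal stock prices: S_uu = 154.9, S_ud = 74.59, S_dd = 35.91
Terminal payoffs (K − S): max(-54.91, 0) = 0, max(25.41, 0) = 25.41, max(64.09, 0) = 64.09
Node u (S = 114.8): continuation = 1/1.03·[0.5429·0.0000 + 0.4571·25.4125] = 11.2788; exercise value = 0.0000 ≤ continuation, so V_u = 11.2788
Node d (S = 55.25): continuation = 1/1.03·[0.5429·25.4125 + 0.4571·64.0875] = 41.8374; exercise value = 44.7500 > continuation, so V_d = 44.7500 (exercise)
Node 0 (S = 85): continuation = 1/1.03·[0.5429·11.2788 + 0.4571·44.7500] = 25.8057; exercise value = 15.0000 ≤ continuation, so V_0 = 25.8057

€25.81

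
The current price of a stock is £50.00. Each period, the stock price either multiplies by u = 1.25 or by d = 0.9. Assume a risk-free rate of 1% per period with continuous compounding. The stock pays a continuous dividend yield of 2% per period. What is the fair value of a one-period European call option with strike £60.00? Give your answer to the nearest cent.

Per-period risk-free factor R = e^0.01 = 1.0101; dividend-adjusted growth = e^(0.01−0.02) = 0.9900.
Risk-neutral probability p = (0.9900 − 0.9)/(1.25 − 0.9) = 0.0900/0.3500 = 0.2573
Terminal stock prices: S_u = 62.5, S_d = 45
Terminal payoffs (S − K): max(2.5, 0) = 2.5, max(-15, 0) = 0
Node 0 (S = 50): V_0 = e^(−0.01)·[0.2573·2.5000 + 0.7427·0.0000] = 0.6368

£0.64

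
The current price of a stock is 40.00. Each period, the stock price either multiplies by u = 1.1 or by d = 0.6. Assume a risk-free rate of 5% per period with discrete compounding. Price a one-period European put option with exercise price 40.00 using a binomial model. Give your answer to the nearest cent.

Risk-neutral probability p = (1 + 0.05 − 0.6)/(1.1 − 0.6) = 0.4500/0.5000 = 0.9000
Terminal stock prices: S_u = 44, S_d = 24
Terminal payoffs (K − S): max(-4, 0) = 0, max(16, 0) = 16
Node 0 (S = 40): V_0 = 1/1.05·[0.9000·0.0000 + 0.1000·16.0000] = 1.5238

1.52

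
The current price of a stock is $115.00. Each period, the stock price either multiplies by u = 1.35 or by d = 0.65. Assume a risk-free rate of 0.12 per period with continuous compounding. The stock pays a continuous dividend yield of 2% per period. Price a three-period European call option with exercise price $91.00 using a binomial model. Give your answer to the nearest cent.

$50.82

Per-period risk-free factor R = e^0.12 = 1.1275; dividend-adjusted growth = e^(0.12−0.02) = 1.1052.
Risk-neutral probability p = (1.1052 − 0.65)/(1.35 − 0.65) = 0.4552/0.7000 = 0.6502
Terminal stock prices: S_uuu = 282.9, S_uud = 136.2, S_udd = 65.59, S_ddd = 31.58
Terminal payoffs (S − K): max(191.9, 0) = 191.9, max(45.23, 0) = 45.23, max(-25.41, 0) = 0, max(-59.42, 0) = 0
Node uu (S = 209.6): V_uu = e^(−0.12)·[0.6502·191.9431 + 0.3498·45.2319] = 124.7276
Node ud (S = 100.9): V_ud = e^(−0.12)·[0.6502·45.2319 + 0.3498·0.0000] = 26.0859
Node dd (S = 48.59): V_dd = e^(−0.12)·[0.6502·0.0000 + 0.3498·0.0000] = 0.0000
Node u (S = 155.2): V_u = e^(−0.12)·[0.6502·124.7276 + 0.3498·26.0859] = 80.0243
Node d (S = 74.75): V_d = e^(−0.12)·[0.6502·26.0859 + 0.3498·0.0000] = 15.0441
Node 0 (S = 115): V_0 = e^(−0.12)·[0.6502·80.0243 + 0.3498·15.0441] = 50.8180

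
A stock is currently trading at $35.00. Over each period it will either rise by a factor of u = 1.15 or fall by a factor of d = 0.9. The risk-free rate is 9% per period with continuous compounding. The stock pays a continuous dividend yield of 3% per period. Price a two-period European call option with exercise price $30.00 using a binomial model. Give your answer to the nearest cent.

$8.08

Per-period risk-free factor R = e^0.09 = 1.0942; dividend-adjusted growth = e^(0.09−0.03) = 1.0618.
Risk-neutral probability p = (1.0618 − 0.9)/(1.15 − 0.9) = 0.1618/0.2500 = 0.6473
Terminal stock prices: S_uu = 46.29, S_ud = 36.23, S_dd = 28.35
Terminal payoffs (S − K): max(16.29, 0) = 16.29, max(6.225, 0) = 6.225, max(-1.65, 0) = 0
Node u (S = 40.25): V_u = e^(−0.09)·[0.6473·16.2875 + 0.3527·6.2250] = 11.6425
Node d (S = 31.5): V_d = e^(−0.09)·[0.6473·6.2250 + 0.3527·0.0000] = 3.6829
Node 0 (S = 35): V_0 = e^(−0.09)·[0.6473·11.6425 + 0.3527·3.6829] = 8.0751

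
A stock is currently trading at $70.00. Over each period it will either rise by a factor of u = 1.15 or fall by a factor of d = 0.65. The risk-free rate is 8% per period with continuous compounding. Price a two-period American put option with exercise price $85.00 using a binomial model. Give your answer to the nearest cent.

Risk-neutral probability p = (e^0.08 − 0.65)/(1.15 − 0.65) = 0.4333/0.5000 = 0.8666
Terminal stock prices: S_uu = 92.57, S_ud = 52.33, S_dd = 29.58
Terminal payoffs (K − S): max(-7.575, 0) = 0, max(32.67, 0) = 32.67, max(55.42, 0) = 55.42
Node u (S = 80.5): continuation = e^(−0.08)·[0.8666·0.0000 + 0.1334·32.6750] = 4.0245; exercise value = 4.5000 > continuation, so V_u = 4.5000 (exercise)
Node d (S = 45.5): continuation = e^(−0.08)·[0.8666·32.6750 + 0.1334·55.4250] = 32.9649; exercise value = 39.5000 > continuation, so V_d = 39.5000 (exercise)
Node 0 (S = 70): continuation = e^(−0.08)·[0.8666·4.5000 + 0.1334·39.5000] = 8.4649; exercise value = 15.0000 > continuation, so V_0 = 15.0000 (exercise)

$15.00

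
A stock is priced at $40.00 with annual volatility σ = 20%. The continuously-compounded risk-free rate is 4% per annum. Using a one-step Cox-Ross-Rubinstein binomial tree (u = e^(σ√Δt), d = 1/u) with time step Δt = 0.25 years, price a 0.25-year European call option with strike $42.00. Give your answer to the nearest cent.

CRR parameters: u = e^(σ√Δt) = e^(0.2·√0.25) = 1.1052, d = 1/u = 0.9048
Per-period rate: rΔt = 0.04·0.25 = 0.01, so R = e^0.01 = 1.0101
Risk-neutral probability p = (e^0.01 − 0.9048)/(1.1052 − 0.9048) = 0.1052/0.2003 = 0.5252
Terminal stock prices: S_u = 44.21, S_d = 36.19
Terminal payoffs (S − K): max(2.207, 0) = 2.207, max(-5.807, 0) = 0
Node 0 (S = 40): V_0 = e^(−0.01)·[0.5252·2.2068 + 0.4748·0.0000] = 1.1475

$1.15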